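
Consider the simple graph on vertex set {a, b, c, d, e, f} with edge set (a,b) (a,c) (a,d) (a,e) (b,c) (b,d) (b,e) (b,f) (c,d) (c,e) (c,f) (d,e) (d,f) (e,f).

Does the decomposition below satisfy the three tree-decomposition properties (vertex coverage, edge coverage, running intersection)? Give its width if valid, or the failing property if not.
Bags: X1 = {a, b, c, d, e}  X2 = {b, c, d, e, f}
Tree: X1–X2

Yes; width 4.

Vertex coverage: the bags together contain {a, b, c, d, e, f}, the full vertex set. Edge coverage: each edge of G has both endpoints in at least one bag. Running intersection: for every vertex, the bags containing it form a connected subtree. All three properties hold, so this is a valid tree decomposition of width max|bag| − 1 = 4, and hence tw(G) ≤ 4.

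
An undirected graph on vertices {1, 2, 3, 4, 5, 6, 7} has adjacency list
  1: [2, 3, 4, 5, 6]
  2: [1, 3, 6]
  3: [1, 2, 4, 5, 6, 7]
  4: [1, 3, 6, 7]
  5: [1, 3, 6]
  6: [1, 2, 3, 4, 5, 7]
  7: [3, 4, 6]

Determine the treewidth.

A width-3 tree decomposition is:
Bags: B1 = {3, 4, 6, 7}  B2 = {1, 3, 4, 6}  B3 = {1, 3, 5, 6}  B4 = {1, 2, 3, 6}
Tree: B1–B2, B2–B3, B2–B4
Each bag holds 4 vertices, so the decomposition has width 3, which upper-bounds the treewidth. Conversely, {1, 2, 3, 6} is a clique of size 4, and the vertices of any clique must share a bag in every tree decomposition; so some bag has ≥ 4 vertices and tw(G) ≥ 3. Hence tw(G) = 3 exactly.

3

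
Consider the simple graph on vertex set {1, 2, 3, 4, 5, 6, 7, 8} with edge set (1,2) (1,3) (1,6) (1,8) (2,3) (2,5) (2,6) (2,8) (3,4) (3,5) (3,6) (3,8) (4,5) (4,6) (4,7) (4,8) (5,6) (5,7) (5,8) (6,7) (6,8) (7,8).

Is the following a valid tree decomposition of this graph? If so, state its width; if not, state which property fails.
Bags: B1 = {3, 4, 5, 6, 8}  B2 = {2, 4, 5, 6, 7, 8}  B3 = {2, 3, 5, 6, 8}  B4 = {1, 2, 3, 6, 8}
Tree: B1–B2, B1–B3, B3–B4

No — bags containing vertex 2 are not connected in the tree.

A tree decomposition must satisfy three properties: every vertex lies in some bag; for every edge, both endpoints lie together in some bag; and for every vertex, the bags containing it form a connected subtree. Here bags containing vertex 2 are not connected in the tree, so the decomposition is invalid.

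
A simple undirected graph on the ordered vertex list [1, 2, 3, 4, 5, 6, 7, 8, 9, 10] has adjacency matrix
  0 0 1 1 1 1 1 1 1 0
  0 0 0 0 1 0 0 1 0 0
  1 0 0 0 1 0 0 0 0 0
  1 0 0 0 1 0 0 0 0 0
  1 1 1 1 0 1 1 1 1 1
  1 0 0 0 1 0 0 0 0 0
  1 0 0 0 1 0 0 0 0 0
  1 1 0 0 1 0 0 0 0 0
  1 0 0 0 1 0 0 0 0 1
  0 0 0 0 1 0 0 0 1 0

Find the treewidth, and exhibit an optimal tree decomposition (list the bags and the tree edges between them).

Each bag holds 3 vertices, so the decomposition has width 2, which upper-bounds the treewidth. On the other hand G contains the 3-clique {1, 3, 5}. A clique must lie in a single bag of any decomposition, so no decomposition can have width below 2. The upper and lower bounds meet at 2, so that is the treewidth.

Treewidth 2.
One optimal decomposition is:
Bags: B1 = {1, 5, 8}  B2 = {2, 5, 8}  B3 = {1, 5, 9}  B4 = {1, 3, 5}  B5 = {1, 5, 7}  B6 = {1, 4, 5}  B7 = {5, 9, 10}  B8 = {1, 5, 6}
Tree: B1–B2, B1–B3, B3–B4, B3–B5, B4–B6, B3–B7, B6–B8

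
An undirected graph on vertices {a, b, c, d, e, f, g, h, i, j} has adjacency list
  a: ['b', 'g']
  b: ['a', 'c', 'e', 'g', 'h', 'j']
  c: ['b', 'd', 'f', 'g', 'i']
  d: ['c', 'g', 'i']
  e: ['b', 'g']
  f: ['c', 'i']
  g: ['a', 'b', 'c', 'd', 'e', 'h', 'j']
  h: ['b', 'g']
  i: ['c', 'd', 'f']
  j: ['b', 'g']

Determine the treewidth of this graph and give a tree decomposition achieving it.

Treewidth 2.
One such decomposition:
Bags: B1 = {b, e, g}  B2 = {b, c, g}  B3 = {b, g, j}  B4 = {b, g, h}  B5 = {a, b, g}  B6 = {c, d, g}  B7 = {c, d, i}  B8 = {c, f, i}
Tree: B1–B2, B1–B3, B1–B4, B4–B5, B2–B6, B6–B7, B7–B8

Each bag holds 3 vertices, so the decomposition has width 2, which upper-bounds the treewidth. On the other hand G contains the 3-clique {c, d, g}. A clique must lie in a single bag of any decomposition, so no decomposition can have width below 2. Therefore the treewidth is 2.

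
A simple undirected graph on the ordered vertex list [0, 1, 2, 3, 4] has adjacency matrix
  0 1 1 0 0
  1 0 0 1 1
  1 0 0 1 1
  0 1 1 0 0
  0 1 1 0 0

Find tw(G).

A width-2 tree decomposition is:
Bags: B1 = {1, 2, 4}  B2 = {0, 1, 2}  B3 = {1, 2, 3}
Tree: B1–B2, B2–B3
The largest bag has 3 vertices, giving width 2; this decomposition certifies tw(G) ≤ 2. The edges 4–2–0–1–4 form a cycle, so G is not a tree and its treewidth is at least 2. Hence tw(G) = 2 exactly.

2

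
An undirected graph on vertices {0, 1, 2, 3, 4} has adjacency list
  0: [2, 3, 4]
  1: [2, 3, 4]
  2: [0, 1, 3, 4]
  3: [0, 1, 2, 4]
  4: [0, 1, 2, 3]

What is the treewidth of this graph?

3

A width-3 tree decomposition is:
Bags: B1 = {1, 2, 3, 4}  B2 = {0, 2, 3, 4}
Tree: B1–B2
Every bag has size at most 4, so the width is 4 − 1 = 3 and tw(G) ≤ 3. Conversely, {0, 2, 3, 4} is a clique of size 4, and the vertices of any clique must share a bag in every tree decomposition; so some bag has ≥ 4 vertices and tw(G) ≥ 3. Combining the bounds, tw(G) = 3.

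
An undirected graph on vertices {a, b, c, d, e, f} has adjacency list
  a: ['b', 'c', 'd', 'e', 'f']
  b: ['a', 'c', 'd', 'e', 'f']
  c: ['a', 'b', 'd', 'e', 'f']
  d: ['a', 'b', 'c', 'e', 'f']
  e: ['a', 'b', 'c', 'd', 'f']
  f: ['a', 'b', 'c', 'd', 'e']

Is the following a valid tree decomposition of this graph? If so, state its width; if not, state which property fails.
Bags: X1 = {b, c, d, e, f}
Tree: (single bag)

A tree decomposition must satisfy three properties: every vertex lies in some bag; for every edge, both endpoints lie together in some bag; and for every vertex, the bags containing it form a connected subtree. Here vertex a appears in no bag, so the decomposition is invalid.

No — vertex a appears in no bag.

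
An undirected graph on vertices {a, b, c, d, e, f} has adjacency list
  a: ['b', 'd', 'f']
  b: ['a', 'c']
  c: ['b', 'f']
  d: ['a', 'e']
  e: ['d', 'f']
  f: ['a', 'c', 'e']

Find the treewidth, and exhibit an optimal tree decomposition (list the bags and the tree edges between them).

Treewidth 2.
One such decomposition:
Bags: B1 = {a, d, e}  B2 = {a, e, f}  B3 = {a, b, f}  B4 = {b, c, f}
Tree: B1–B2, B2–B3, B3–B4

Every bag has size at most 3, so the width is 3 − 1 = 2 and tw(G) ≤ 2. For the lower bound, G contains the cycle d–e–f–a–d, so G is not a forest; only forests have treewidth ≤ 1, hence tw(G) ≥ 2. The upper and lower bounds meet at 2, so that is the treewidth.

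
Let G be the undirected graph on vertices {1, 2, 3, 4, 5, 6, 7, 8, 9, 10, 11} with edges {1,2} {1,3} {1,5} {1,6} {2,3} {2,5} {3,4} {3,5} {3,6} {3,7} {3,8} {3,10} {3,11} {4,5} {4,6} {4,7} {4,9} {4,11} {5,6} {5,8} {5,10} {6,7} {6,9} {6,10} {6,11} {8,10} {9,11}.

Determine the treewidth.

3

A width-3 tree decomposition is:
Bags: B1 = {3, 4, 6, 11}  B2 = {3, 4, 6, 7}  B3 = {3, 4, 5, 6}  B4 = {3, 5, 6, 10}  B5 = {1, 3, 5, 6}  B6 = {1, 2, 3, 5}  B7 = {3, 5, 8, 10}  B8 = {4, 6, 9, 11}
Tree: B1–B2, B1–B3, B3–B4, B4–B5, B5–B6, B4–B7, B1–B8
Each bag holds 4 vertices, so the decomposition has width 3, which upper-bounds the treewidth. For the lower bound, the 4 vertices {4, 6, 9, 11} are pairwise adjacent, and any tree decomposition puts a clique entirely inside one bag — forcing width ≥ 3. Therefore the treewidth is 3.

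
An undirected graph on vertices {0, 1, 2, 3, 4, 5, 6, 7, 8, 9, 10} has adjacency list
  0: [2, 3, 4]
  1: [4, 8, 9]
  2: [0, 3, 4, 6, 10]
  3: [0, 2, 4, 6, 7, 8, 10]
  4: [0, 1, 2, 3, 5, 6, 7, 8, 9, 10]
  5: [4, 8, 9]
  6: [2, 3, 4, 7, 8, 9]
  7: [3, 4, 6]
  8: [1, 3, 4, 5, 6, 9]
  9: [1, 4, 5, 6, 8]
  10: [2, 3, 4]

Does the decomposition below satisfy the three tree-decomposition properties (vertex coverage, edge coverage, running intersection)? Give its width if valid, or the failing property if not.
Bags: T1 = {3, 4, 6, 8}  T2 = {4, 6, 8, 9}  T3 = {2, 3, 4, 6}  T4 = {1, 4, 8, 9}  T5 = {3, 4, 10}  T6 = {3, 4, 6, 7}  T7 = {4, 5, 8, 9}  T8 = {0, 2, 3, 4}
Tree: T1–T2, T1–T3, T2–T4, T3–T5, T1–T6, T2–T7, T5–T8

No — edge (2,10) lies in no bag.

A tree decomposition must satisfy three properties: every vertex lies in some bag; for every edge, both endpoints lie together in some bag; and for every vertex, the bags containing it form a connected subtree. Here edge (2,10) lies in no bag, so the decomposition is invalid.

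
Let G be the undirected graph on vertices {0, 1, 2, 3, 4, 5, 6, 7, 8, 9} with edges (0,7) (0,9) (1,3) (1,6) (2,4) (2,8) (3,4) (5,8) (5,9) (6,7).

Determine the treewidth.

A width-2 tree decomposition is:
Bags: B1 = {0, 7, 9}  B2 = {6, 7, 9}  B3 = {1, 6, 9}  B4 = {1, 3, 9}  B5 = {3, 4, 9}  B6 = {2, 4, 9}  B7 = {2, 8, 9}  B8 = {5, 8, 9}
Tree: B1–B2, B2–B3, B3–B4, B4–B5, B5–B6, B6–B7, B7–B8
The largest bag has 3 vertices, giving width 2; this decomposition certifies tw(G) ≤ 2. The edges 9–0–7–6–1–3–4–2–8–5–9 form a cycle, so G is not a tree and its treewidth is at least 2. Hence tw(G) = 2 exactly.

2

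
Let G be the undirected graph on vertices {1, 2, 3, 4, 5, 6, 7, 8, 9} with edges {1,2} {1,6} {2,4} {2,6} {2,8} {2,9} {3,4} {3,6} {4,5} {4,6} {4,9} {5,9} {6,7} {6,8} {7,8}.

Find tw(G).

A width-2 tree decomposition is:
Bags: B1 = {2, 4, 9}  B2 = {2, 4, 6}  B3 = {2, 6, 8}  B4 = {4, 5, 9}  B5 = {6, 7, 8}  B6 = {1, 2, 6}  B7 = {3, 4, 6}
Tree: B1–B2, B2–B3, B1–B4, B3–B5, B2–B6, B2–B7
Every bag has size at most 3, so the width is 3 − 1 = 2 and tw(G) ≤ 2. Conversely, {2, 4, 9} is a clique of size 3, and the vertices of any clique must share a bag in every tree decomposition; so some bag has ≥ 3 vertices and tw(G) ≥ 2. Therefore the treewidth is 2.

2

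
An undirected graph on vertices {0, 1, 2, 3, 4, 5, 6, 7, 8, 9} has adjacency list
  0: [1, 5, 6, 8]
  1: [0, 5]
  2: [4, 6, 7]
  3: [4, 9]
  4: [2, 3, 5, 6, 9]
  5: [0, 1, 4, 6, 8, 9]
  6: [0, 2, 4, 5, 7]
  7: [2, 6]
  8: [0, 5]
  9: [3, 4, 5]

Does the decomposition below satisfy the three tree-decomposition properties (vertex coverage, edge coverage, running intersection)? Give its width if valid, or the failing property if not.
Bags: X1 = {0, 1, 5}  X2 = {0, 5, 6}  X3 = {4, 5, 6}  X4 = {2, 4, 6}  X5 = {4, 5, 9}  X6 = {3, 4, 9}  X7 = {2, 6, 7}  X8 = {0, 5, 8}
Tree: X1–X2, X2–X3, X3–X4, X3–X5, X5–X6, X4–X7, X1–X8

Every vertex of G appears in some bag (union = {0, 1, 2, 3, 4, 5, 6, 7, 8, 9}); every edge is covered by a bag; and for each vertex v the set of bags containing v is connected in the bag tree. The decomposition is therefore valid. The largest bag has 3 vertices, so the width is 2.

Yes; width 2.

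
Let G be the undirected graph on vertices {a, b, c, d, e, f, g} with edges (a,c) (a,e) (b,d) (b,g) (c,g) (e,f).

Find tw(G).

A width-1 tree decomposition is:
Bags: B1 = {e, f}  B2 = {a, e}  B3 = {a, c}  B4 = {c, g}  B5 = {b, g}  B6 = {b, d}
Tree: B1–B2, B2–B3, B3–B4, B4–B5, B5–B6
Each bag holds 2 vertices, so the decomposition has width 1, which upper-bounds the treewidth. Since G has at least one edge (e.g. f–e), it is not an edgeless graph, so tw(G) ≥ 1. The upper and lower bounds meet at 1, so that is the treewidth.

1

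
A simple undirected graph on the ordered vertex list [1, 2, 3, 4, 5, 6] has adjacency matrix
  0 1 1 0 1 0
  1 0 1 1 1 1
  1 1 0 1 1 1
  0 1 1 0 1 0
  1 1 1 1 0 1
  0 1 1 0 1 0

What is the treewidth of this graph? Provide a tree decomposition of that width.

The largest bag has 4 vertices, giving width 3; this decomposition certifies tw(G) ≤ 3. Conversely, {1, 2, 3, 5} is a clique of size 4, and the vertices of any clique must share a bag in every tree decomposition; so some bag has ≥ 4 vertices and tw(G) ≥ 3. Combining the bounds, tw(G) = 3.

Treewidth 3.
Bags: B1 = {1, 2, 3, 5}  B2 = {2, 3, 5, 6}  B3 = {2, 3, 4, 5}
Tree: B1–B2, B2–B3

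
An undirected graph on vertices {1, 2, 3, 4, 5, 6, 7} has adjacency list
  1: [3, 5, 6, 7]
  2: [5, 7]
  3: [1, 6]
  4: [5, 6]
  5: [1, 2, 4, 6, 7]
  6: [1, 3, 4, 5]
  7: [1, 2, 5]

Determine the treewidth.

A width-2 tree decomposition is:
Bags: B1 = {1, 5, 7}  B2 = {1, 5, 6}  B3 = {4, 5, 6}  B4 = {2, 5, 7}  B5 = {1, 3, 6}
Tree: B1–B2, B2–B3, B1–B4, B2–B5
Every bag has size at most 3, so the width is 3 − 1 = 2 and tw(G) ≤ 2. On the other hand G contains the 3-clique {1, 3, 6}. A clique must lie in a single bag of any decomposition, so no decomposition can have width below 2. Therefore the treewidth is 2.

2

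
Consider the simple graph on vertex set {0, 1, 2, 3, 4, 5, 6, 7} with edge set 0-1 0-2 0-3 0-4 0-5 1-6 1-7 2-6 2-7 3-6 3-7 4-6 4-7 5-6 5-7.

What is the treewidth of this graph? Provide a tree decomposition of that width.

Treewidth 3.
Bags: B1 = {0, 1, 6, 7}  B2 = {0, 2, 6, 7}  B3 = {0, 5, 6, 7}  B4 = {0, 3, 6, 7}  B5 = {0, 4, 6, 7}
Tree: B1–B2, B2–B3, B3–B4, B4–B5

Every bag has size at most 4, so the width is 4 − 1 = 3 and tw(G) ≤ 3. For the lower bound: the 4 vertex sets {1,6}, {0,2}, {7}, {5} are disjoint, each induces a connected subgraph, and every pair is joined by at least one edge of G. Contracting each set to a single vertex therefore yields K_{4} as a minor, and since treewidth is minor-monotone, tw(G) ≥ tw(K_{4}) = 3. Hence tw(G) = 3 exactly.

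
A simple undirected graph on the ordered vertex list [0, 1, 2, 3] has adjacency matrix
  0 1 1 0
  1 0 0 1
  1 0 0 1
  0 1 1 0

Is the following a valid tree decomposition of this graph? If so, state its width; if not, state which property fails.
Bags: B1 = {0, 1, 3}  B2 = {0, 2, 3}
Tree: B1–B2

Checking the three conditions: (i) the bags cover all of {0, 1, 2, 3}; (ii) for each edge, some bag contains both endpoints; (iii) the bags containing any fixed vertex form a subtree. All hold, so the decomposition is valid with width 3 − 1 = 2.

Yes; width 2.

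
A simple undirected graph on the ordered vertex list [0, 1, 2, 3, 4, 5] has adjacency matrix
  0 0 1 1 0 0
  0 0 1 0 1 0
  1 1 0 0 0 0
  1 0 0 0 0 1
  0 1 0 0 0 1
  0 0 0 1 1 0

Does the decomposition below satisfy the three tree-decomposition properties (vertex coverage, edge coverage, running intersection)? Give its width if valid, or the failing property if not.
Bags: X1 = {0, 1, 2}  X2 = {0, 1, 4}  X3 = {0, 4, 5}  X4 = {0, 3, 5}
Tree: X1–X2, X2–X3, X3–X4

Vertex coverage: the bags together contain {0, 1, 2, 3, 4, 5}, the full vertex set. Edge coverage: each edge of G has both endpoints in at least one bag. Running intersection: for every vertex, the bags containing it form a connected subtree. All three properties hold, so this is a valid tree decomposition of width max|bag| − 1 = 2, and hence tw(G) ≤ 2.

Yes; width 2.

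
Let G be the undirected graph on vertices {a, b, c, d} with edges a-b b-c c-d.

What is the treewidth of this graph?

A width-1 tree decomposition is:
Bags: B1 = {a, b}  B2 = {b, c}  B3 = {c, d}
Tree: B1–B2, B2–B3
Each bag holds 2 vertices, so the decomposition has width 1, which upper-bounds the treewidth. Any graph with an edge has treewidth ≥ 1, and G has the edge a–b. Hence tw(G) = 1 exactly.

1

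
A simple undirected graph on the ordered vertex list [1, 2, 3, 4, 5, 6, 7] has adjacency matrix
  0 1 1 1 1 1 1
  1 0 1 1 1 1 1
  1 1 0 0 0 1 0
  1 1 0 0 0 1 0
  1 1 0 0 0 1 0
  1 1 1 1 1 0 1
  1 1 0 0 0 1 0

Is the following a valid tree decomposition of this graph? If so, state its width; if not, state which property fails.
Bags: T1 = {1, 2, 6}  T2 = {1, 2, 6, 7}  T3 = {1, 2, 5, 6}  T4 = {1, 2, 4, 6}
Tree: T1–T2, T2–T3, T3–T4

No — vertex 3 appears in no bag.

A tree decomposition must satisfy three properties: every vertex lies in some bag; for every edge, both endpoints lie together in some bag; and for every vertex, the bags containing it form a connected subtree. Here vertex 3 appears in no bag, so the decomposition is invalid.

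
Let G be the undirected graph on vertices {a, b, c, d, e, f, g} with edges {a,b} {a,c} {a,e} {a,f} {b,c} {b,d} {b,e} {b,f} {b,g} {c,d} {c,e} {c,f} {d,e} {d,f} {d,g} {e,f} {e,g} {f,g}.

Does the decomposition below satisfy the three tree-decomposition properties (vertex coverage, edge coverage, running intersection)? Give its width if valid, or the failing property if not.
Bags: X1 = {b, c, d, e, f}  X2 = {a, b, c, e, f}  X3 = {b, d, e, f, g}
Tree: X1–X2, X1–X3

Yes; width 4.

Vertex coverage: the bags together contain {a, b, c, d, e, f, g}, the full vertex set. Edge coverage: each edge of G has both endpoints in at least one bag. Running intersection: for every vertex, the bags containing it form a connected subtree. All three properties hold, so this is a valid tree decomposition of width max|bag| − 1 = 4, and hence tw(G) ≤ 4.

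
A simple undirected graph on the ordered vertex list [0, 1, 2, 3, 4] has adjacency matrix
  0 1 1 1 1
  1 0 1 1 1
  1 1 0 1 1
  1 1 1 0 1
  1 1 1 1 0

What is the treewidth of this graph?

A width-4 tree decomposition is:
Bags: B1 = {0, 1, 2, 3, 4}
Tree: (single bag)
A single bag containing all 5 vertices is trivially a valid decomposition of width 4. On the other hand G contains the 5-clique {0, 1, 2, 3, 4}. A clique must lie in a single bag of any decomposition, so no decomposition can have width below 4. The upper and lower bounds meet at 4, so that is the treewidth.

4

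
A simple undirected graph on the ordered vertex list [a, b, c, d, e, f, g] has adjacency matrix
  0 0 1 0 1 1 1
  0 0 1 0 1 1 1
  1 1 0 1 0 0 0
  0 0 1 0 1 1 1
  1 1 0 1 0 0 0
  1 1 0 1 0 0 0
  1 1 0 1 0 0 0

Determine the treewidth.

3

A width-3 tree decomposition is:
Bags: B1 = {a, b, d, f}  B2 = {a, b, d, g}  B3 = {a, b, d, e}  B4 = {a, b, c, d}
Tree: B1–B2, B2–B3, B3–B4
The largest bag has 4 vertices, giving width 3; this decomposition certifies tw(G) ≤ 3. For the lower bound: the 4 vertex sets {b,f}, {d,g}, {a}, {e} are disjoint, each induces a connected subgraph, and every pair is joined by at least one edge of G. Contracting each set to a single vertex therefore yields K_{4} as a minor, and since treewidth is minor-monotone, tw(G) ≥ tw(K_{4}) = 3. Hence tw(G) = 3 exactly.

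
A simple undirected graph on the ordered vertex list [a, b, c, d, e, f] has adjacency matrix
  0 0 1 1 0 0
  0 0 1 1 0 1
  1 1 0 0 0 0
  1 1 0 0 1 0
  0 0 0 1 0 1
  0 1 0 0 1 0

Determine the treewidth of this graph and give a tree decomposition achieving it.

Treewidth 2.
Bags: B1 = {a, b, c}  B2 = {a, b, d}  B3 = {b, d, f}  B4 = {d, e, f}
Tree: B1–B2, B2–B3, B3–B4

Each bag holds 3 vertices, so the decomposition has width 2, which upper-bounds the treewidth. For the lower bound, G contains the cycle c–a–d–b–c, so G is not a forest; only forests have treewidth ≤ 1, hence tw(G) ≥ 2. Combining the bounds, tw(G) = 2.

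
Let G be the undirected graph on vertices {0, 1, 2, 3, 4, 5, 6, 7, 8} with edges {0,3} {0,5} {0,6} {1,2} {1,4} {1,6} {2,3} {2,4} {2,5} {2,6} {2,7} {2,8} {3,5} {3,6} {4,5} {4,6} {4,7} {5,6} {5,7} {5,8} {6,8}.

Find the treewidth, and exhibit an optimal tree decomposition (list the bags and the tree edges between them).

Treewidth 3.
One optimal decomposition is:
Bags: B1 = {2, 5, 6, 8}  B2 = {2, 3, 5, 6}  B3 = {2, 4, 5, 6}  B4 = {1, 2, 4, 6}  B5 = {0, 3, 5, 6}  B6 = {2, 4, 5, 7}
Tree: B1–B2, B1–B3, B3–B4, B2–B5, B3–B6

The largest bag has 4 vertices, giving width 3; this decomposition certifies tw(G) ≤ 3. For the lower bound, the 4 vertices {0, 3, 5, 6} are pairwise adjacent, and any tree decomposition puts a clique entirely inside one bag — forcing width ≥ 3. Therefore the treewidth is 3.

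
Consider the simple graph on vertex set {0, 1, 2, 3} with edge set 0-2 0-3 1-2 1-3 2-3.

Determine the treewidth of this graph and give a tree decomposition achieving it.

Treewidth 2.
Bags: B1 = {0, 2, 3}  B2 = {1, 2, 3}
Tree: B1–B2

The largest bag has 3 vertices, giving width 2; this decomposition certifies tw(G) ≤ 2. Conversely, {0, 2, 3} is a clique of size 3, and the vertices of any clique must share a bag in every tree decomposition; so some bag has ≥ 3 vertices and tw(G) ≥ 2. Combining the bounds, tw(G) = 2.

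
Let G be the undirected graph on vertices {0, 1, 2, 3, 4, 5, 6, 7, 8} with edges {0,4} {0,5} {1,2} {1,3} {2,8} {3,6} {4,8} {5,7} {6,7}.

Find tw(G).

2

A width-2 tree decomposition is:
Bags: B1 = {5, 6, 7}  B2 = {0, 5, 6}  B3 = {0, 4, 6}  B4 = {4, 6, 8}  B5 = {2, 6, 8}  B6 = {1, 2, 6}  B7 = {1, 3, 6}
Tree: B1–B2, B2–B3, B3–B4, B4–B5, B5–B6, B6–B7
Each bag holds 3 vertices, so the decomposition has width 2, which upper-bounds the treewidth. Since 6–7–5–0–4–8–2–1–3–6 is a cycle in G, G is not acyclic. Forests are exactly the graphs of treewidth ≤ 1, so tw(G) ≥ 2. The upper and lower bounds meet at 2, so that is the treewidth.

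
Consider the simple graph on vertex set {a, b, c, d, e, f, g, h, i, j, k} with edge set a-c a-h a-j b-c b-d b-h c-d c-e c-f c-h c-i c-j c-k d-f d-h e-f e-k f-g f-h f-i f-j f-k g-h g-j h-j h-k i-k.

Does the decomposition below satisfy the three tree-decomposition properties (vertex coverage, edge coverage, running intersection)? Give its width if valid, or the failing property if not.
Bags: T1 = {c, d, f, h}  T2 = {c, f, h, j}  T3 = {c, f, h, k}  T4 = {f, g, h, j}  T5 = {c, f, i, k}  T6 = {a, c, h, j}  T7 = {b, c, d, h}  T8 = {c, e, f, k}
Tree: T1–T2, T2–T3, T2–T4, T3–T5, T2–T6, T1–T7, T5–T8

Yes; width 3.

Checking the three conditions: (i) the bags cover all of {a, b, c, d, e, f, g, h, i, j, k}; (ii) for each edge, some bag contains both endpoints; (iii) the bags containing any fixed vertex form a subtree. All hold, so the decomposition is valid with width 4 − 1 = 3.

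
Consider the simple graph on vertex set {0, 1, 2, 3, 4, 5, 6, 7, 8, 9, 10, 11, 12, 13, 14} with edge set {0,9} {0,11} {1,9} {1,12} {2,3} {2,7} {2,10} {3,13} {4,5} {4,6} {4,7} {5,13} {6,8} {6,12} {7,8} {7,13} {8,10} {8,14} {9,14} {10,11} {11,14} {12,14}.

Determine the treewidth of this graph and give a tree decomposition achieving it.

Each bag holds 4 vertices, so the decomposition has width 3, which upper-bounds the treewidth. For the lower bound: the 4 vertex sets {0,1,9}, {12}, {14}, {6,8,10,11} are disjoint, each induces a connected subgraph, and every pair is joined by at least one edge of G. Contracting each set to a single vertex therefore yields K_{4} as a minor, and since treewidth is minor-monotone, tw(G) ≥ tw(K_{4}) = 3. Therefore the treewidth is 3.

Treewidth 3.
One such decomposition:
Bags: B1 = {0, 1, 9, 12}  B2 = {0, 9, 12, 14}  B3 = {0, 11, 12, 14}  B4 = {6, 11, 12, 14}  B5 = {6, 8, 11, 14}  B6 = {6, 8, 10, 11}  B7 = {4, 6, 8, 10}  B8 = {4, 7, 8, 10}  B9 = {2, 4, 7, 10}  B10 = {2, 4, 5, 7}  B11 = {2, 5, 7, 13}  B12 = {2, 3, 5, 13}
Tree: B1–B2, B2–B3, B3–B4, B4–B5, B5–B6, B6–B7, B7–B8, B8–B9, B9–B10, B10–B11, B11–B12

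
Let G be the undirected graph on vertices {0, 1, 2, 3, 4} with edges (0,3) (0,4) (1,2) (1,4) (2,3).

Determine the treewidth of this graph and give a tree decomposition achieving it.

Treewidth 2.
One such decomposition:
Bags: B1 = {0, 1, 4}  B2 = {0, 1, 2}  B3 = {0, 2, 3}
Tree: B1–B2, B2–B3

The largest bag has 3 vertices, giving width 2; this decomposition certifies tw(G) ≤ 2. Since 0–4–1–2–3–0 is a cycle in G, G is not acyclic. Forests are exactly the graphs of treewidth ≤ 1, so tw(G) ≥ 2. Therefore the treewidth is 2.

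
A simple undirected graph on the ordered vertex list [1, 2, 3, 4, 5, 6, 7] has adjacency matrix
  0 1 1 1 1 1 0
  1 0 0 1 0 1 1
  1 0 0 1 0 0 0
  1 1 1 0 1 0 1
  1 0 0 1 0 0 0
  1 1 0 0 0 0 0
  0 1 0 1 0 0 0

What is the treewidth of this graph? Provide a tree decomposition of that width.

Treewidth 2.
One optimal decomposition is:
Bags: B1 = {1, 2, 4}  B2 = {2, 4, 7}  B3 = {1, 3, 4}  B4 = {1, 4, 5}  B5 = {1, 2, 6}
Tree: B1–B2, B1–B3, B3–B4, B1–B5

Each bag holds 3 vertices, so the decomposition has width 2, which upper-bounds the treewidth. Conversely, {1, 2, 4} is a clique of size 3, and the vertices of any clique must share a bag in every tree decomposition; so some bag has ≥ 3 vertices and tw(G) ≥ 2. The upper and lower bounds meet at 2, so that is the treewidth.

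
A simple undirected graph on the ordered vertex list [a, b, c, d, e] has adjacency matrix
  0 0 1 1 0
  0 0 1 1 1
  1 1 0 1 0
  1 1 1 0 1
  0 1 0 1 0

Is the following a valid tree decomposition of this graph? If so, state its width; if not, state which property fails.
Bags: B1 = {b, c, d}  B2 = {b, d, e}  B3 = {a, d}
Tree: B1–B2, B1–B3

A tree decomposition must satisfy three properties: every vertex lies in some bag; for every edge, both endpoints lie together in some bag; and for every vertex, the bags containing it form a connected subtree. Here edge (c,a) lies in no bag, so the decomposition is invalid.

No — edge (c,a) lies in no bag.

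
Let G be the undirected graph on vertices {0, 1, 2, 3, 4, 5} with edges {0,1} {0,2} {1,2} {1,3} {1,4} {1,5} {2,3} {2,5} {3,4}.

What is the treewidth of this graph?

A width-2 tree decomposition is:
Bags: B1 = {1, 2, 3}  B2 = {1, 2, 5}  B3 = {1, 3, 4}  B4 = {0, 1, 2}
Tree: B1–B2, B1–B3, B1–B4
Each bag holds 3 vertices, so the decomposition has width 2, which upper-bounds the treewidth. For the lower bound, the 3 vertices {0, 1, 2} are pairwise adjacent, and any tree decomposition puts a clique entirely inside one bag — forcing width ≥ 2. The upper and lower bounds meet at 2, so that is the treewidth.

2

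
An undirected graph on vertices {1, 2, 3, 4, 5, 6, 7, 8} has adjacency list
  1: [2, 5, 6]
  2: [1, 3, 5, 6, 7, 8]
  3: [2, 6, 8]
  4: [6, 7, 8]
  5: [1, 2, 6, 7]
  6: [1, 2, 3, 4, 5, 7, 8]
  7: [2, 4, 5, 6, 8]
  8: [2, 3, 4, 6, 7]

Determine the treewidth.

3

A width-3 tree decomposition is:
Bags: B1 = {2, 6, 7, 8}  B2 = {2, 3, 6, 8}  B3 = {2, 5, 6, 7}  B4 = {4, 6, 7, 8}  B5 = {1, 2, 5, 6}
Tree: B1–B2, B1–B3, B1–B4, B3–B5
Each bag holds 4 vertices, so the decomposition has width 3, which upper-bounds the treewidth. Conversely, {2, 3, 6, 8} is a clique of size 4, and the vertices of any clique must share a bag in every tree decomposition; so some bag has ≥ 4 vertices and tw(G) ≥ 3. The upper and lower bounds meet at 3, so that is the treewidth.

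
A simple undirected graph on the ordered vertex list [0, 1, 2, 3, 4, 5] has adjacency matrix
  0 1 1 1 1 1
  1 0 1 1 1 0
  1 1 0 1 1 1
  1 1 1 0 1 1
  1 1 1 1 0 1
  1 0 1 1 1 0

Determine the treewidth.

A width-4 tree decomposition is:
Bags: B1 = {0, 2, 3, 4, 5}  B2 = {0, 1, 2, 3, 4}
Tree: B1–B2
The largest bag has 5 vertices, giving width 4; this decomposition certifies tw(G) ≤ 4. On the other hand G contains the 5-clique {0, 1, 2, 3, 4}. A clique must lie in a single bag of any decomposition, so no decomposition can have width below 4. Hence tw(G) = 4 exactly.

4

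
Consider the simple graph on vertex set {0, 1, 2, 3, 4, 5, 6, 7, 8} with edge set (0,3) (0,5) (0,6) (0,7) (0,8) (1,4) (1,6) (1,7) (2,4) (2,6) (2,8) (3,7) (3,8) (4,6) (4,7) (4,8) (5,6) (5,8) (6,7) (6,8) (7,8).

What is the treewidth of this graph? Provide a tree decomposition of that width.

Treewidth 3.
Bags: B1 = {4, 6, 7, 8}  B2 = {1, 4, 6, 7}  B3 = {0, 6, 7, 8}  B4 = {0, 5, 6, 8}  B5 = {2, 4, 6, 8}  B6 = {0, 3, 7, 8}
Tree: B1–B2, B1–B3, B3–B4, B1–B5, B3–B6

Every bag has size at most 4, so the width is 4 − 1 = 3 and tw(G) ≤ 3. For the lower bound, the 4 vertices {0, 3, 7, 8} are pairwise adjacent, and any tree decomposition puts a clique entirely inside one bag — forcing width ≥ 3. Hence tw(G) = 3 exactly.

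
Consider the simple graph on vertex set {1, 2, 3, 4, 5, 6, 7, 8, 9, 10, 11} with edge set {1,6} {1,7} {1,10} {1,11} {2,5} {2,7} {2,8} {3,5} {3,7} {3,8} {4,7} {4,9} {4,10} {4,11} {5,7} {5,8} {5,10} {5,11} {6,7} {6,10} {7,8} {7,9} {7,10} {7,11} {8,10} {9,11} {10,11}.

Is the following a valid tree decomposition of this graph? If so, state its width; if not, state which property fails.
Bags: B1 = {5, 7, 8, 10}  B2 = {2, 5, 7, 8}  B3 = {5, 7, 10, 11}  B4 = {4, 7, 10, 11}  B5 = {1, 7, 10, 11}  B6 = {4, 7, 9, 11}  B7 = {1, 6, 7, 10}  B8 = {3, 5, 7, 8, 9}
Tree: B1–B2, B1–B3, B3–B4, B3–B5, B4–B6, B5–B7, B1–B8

No — bags containing vertex 9 are not connected in the tree.

A tree decomposition must satisfy three properties: every vertex lies in some bag; for every edge, both endpoints lie together in some bag; and for every vertex, the bags containing it form a connected subtree. Here bags containing vertex 9 are not connected in the tree, so the decomposition is invalid.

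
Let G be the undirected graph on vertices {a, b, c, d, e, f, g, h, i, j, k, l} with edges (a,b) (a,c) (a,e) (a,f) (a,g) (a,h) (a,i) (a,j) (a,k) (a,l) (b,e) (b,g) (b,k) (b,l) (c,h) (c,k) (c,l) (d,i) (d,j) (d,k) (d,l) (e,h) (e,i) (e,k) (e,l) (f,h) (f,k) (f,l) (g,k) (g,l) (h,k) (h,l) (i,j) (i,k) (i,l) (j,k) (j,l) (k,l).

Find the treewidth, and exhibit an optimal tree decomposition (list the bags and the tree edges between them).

The largest bag has 5 vertices, giving width 4; this decomposition certifies tw(G) ≤ 4. For the lower bound, the 5 vertices {d, i, j, k, l} are pairwise adjacent, and any tree decomposition puts a clique entirely inside one bag — forcing width ≥ 4. Therefore the treewidth is 4.

Treewidth 4.
Bags: B1 = {a, e, h, k, l}  B2 = {a, f, h, k, l}  B3 = {a, b, e, k, l}  B4 = {a, e, i, k, l}  B5 = {a, c, h, k, l}  B6 = {a, b, g, k, l}  B7 = {a, i, j, k, l}  B8 = {d, i, j, k, l}
Tree: B1–B2, B1–B3, B3–B4, B1–B5, B3–B6, B4–B7, B7–B8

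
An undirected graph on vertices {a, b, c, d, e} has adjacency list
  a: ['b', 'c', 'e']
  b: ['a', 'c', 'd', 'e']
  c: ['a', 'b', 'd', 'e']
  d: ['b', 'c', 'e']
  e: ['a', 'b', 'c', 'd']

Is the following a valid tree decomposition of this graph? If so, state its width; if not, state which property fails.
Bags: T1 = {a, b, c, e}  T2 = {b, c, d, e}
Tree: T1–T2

Yes; width 3.

Vertex coverage: the bags together contain {a, b, c, d, e}, the full vertex set. Edge coverage: each edge of G has both endpoints in at least one bag. Running intersection: for every vertex, the bags containing it form a connected subtree. All three properties hold, so this is a valid tree decomposition of width max|bag| − 1 = 3, and hence tw(G) ≤ 3.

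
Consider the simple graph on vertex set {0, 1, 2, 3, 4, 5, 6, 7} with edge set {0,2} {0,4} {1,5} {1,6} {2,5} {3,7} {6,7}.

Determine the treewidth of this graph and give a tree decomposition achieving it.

Treewidth 1.
One optimal decomposition is:
Bags: B1 = {0, 4}  B2 = {0, 2}  B3 = {2, 5}  B4 = {1, 5}  B5 = {1, 6}  B6 = {6, 7}  B7 = {3, 7}
Tree: B1–B2, B2–B3, B3–B4, B4–B5, B5–B6, B6–B7

The largest bag has 2 vertices, giving width 1; this decomposition certifies tw(G) ≤ 1. Any graph with an edge has treewidth ≥ 1, and G has the edge 4–0. Combining the bounds, tw(G) = 1.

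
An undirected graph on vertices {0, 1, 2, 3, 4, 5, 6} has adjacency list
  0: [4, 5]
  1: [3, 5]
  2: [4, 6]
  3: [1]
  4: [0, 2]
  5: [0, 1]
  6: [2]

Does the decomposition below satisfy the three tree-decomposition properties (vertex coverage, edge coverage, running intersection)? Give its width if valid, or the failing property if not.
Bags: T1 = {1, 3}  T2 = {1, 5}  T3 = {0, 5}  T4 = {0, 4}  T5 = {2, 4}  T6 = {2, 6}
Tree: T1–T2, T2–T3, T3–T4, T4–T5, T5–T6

Yes; width 1.

Vertex coverage: the bags together contain {0, 1, 2, 3, 4, 5, 6}, the full vertex set. Edge coverage: each edge of G has both endpoints in at least one bag. Running intersection: for every vertex, the bags containing it form a connected subtree. All three properties hold, so this is a valid tree decomposition of width max|bag| − 1 = 1, and hence tw(G) ≤ 1.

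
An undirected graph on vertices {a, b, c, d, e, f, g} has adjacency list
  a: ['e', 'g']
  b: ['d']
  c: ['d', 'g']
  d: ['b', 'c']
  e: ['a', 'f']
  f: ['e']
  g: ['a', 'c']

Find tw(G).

1

A width-1 tree decomposition is:
Bags: B1 = {e, f}  B2 = {a, e}  B3 = {a, g}  B4 = {c, g}  B5 = {c, d}  B6 = {b, d}
Tree: B1–B2, B2–B3, B3–B4, B4–B5, B5–B6
The largest bag has 2 vertices, giving width 1; this decomposition certifies tw(G) ≤ 1. Since G has at least one edge (e.g. f–e), it is not an edgeless graph, so tw(G) ≥ 1. Hence tw(G) = 1 exactly.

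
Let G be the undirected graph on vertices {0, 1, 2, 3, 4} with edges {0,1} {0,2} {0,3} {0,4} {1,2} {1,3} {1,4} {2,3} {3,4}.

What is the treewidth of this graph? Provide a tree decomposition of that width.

Treewidth 3.
One such decomposition:
Bags: B1 = {0, 1, 3, 4}  B2 = {0, 1, 2, 3}
Tree: B1–B2

Each bag holds 4 vertices, so the decomposition has width 3, which upper-bounds the treewidth. Conversely, {0, 1, 2, 3} is a clique of size 4, and the vertices of any clique must share a bag in every tree decomposition; so some bag has ≥ 4 vertices and tw(G) ≥ 3. Hence tw(G) = 3 exactly.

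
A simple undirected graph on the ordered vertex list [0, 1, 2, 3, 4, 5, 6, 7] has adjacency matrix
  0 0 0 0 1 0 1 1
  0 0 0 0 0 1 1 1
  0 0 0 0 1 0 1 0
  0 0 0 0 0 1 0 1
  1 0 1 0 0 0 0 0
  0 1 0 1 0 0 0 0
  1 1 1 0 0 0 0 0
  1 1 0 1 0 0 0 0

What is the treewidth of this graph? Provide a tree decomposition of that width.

Each bag holds 3 vertices, so the decomposition has width 2, which upper-bounds the treewidth. The edges 4–2–6–0–4 form a cycle, so G is not a tree and its treewidth is at least 2. Hence tw(G) = 2 exactly.

Treewidth 2.
One such decomposition:
Bags: B1 = {0, 2, 4}  B2 = {0, 2, 6}  B3 = {0, 6, 7}  B4 = {1, 6, 7}  B5 = {1, 3, 7}  B6 = {1, 3, 5}
Tree: B1–B2, B2–B3, B3–B4, B4–B5, B5–B6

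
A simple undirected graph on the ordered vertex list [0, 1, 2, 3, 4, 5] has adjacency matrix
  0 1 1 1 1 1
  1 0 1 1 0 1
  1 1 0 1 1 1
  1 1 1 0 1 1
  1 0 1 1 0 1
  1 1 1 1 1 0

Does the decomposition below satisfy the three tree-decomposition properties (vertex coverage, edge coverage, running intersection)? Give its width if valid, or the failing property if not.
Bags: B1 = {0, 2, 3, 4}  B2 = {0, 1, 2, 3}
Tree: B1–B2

A tree decomposition must satisfy three properties: every vertex lies in some bag; for every edge, both endpoints lie together in some bag; and for every vertex, the bags containing it form a connected subtree. Here vertex 5 appears in no bag, so the decomposition is invalid.

No — vertex 5 appears in no bag.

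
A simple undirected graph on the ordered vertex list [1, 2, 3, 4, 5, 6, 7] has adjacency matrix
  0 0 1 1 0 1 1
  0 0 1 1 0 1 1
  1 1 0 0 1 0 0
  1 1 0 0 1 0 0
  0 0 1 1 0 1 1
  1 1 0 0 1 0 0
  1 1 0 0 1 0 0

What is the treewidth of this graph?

A width-3 tree decomposition is:
Bags: B1 = {1, 2, 5, 6}  B2 = {1, 2, 3, 5}  B3 = {1, 2, 5, 7}  B4 = {1, 2, 4, 5}
Tree: B1–B2, B2–B3, B3–B4
Each bag holds 4 vertices, so the decomposition has width 3, which upper-bounds the treewidth. For the lower bound: the 4 vertex sets {1,6}, {3,5}, {2}, {7} are disjoint, each induces a connected subgraph, and every pair is joined by at least one edge of G. Contracting each set to a single vertex therefore yields K_{4} as a minor, and since treewidth is minor-monotone, tw(G) ≥ tw(K_{4}) = 3. Hence tw(G) = 3 exactly.

3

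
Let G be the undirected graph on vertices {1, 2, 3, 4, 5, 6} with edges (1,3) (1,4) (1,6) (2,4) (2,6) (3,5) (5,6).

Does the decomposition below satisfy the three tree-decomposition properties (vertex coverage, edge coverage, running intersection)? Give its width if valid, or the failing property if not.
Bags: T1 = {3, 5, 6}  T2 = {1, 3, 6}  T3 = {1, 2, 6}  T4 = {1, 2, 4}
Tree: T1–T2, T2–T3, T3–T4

Every vertex of G appears in some bag (union = {1, 2, 3, 4, 5, 6}); every edge is covered by a bag; and for each vertex v the set of bags containing v is connected in the bag tree. The decomposition is therefore valid. The largest bag has 3 vertices, so the width is 2.

Yes; width 2.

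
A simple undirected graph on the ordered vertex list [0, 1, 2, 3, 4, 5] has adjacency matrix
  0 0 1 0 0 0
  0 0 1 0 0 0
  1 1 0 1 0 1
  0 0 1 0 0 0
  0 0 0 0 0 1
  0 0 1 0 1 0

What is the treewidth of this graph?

A width-1 tree decomposition is:
Bags: B1 = {0, 2}  B2 = {2, 5}  B3 = {4, 5}  B4 = {1, 2}  B5 = {2, 3}
Tree: B1–B2, B2–B3, B2–B4, B4–B5
Each bag holds 2 vertices, so the decomposition has width 1, which upper-bounds the treewidth. Any graph with an edge has treewidth ≥ 1, and G has the edge 2–0. Hence tw(G) = 1 exactly.

1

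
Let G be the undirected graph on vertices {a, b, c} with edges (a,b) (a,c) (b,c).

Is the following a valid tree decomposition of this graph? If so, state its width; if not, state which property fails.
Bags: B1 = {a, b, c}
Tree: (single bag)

Checking the three conditions: (i) the bags cover all of {a, b, c}; (ii) for each edge, some bag contains both endpoints; (iii) the bags containing any fixed vertex form a subtree. All hold, so the decomposition is valid with width 3 − 1 = 2.

Yes; width 2.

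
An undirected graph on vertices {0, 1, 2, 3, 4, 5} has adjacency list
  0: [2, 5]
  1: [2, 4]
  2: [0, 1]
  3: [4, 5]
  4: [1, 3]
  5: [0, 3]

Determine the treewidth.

2

A width-2 tree decomposition is:
Bags: B1 = {1, 2, 4}  B2 = {2, 3, 4}  B3 = {2, 3, 5}  B4 = {0, 2, 5}
Tree: B1–B2, B2–B3, B3–B4
Every bag has size at most 3, so the width is 3 − 1 = 2 and tw(G) ≤ 2. The edges 2–1–4–3–5–0–2 form a cycle, so G is not a tree and its treewidth is at least 2. Combining the bounds, tw(G) = 2.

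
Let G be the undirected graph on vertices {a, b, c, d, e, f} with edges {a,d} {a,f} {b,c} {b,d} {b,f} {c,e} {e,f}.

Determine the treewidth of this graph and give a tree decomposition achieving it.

Treewidth 2.
One such decomposition:
Bags: B1 = {b, c, e}  B2 = {b, e, f}  B3 = {b, d, f}  B4 = {a, d, f}
Tree: B1–B2, B2–B3, B3–B4

Every bag has size at most 3, so the width is 3 − 1 = 2 and tw(G) ≤ 2. Since c–e–f–b–c is a cycle in G, G is not acyclic. Forests are exactly the graphs of treewidth ≤ 1, so tw(G) ≥ 2. Hence tw(G) = 2 exactly.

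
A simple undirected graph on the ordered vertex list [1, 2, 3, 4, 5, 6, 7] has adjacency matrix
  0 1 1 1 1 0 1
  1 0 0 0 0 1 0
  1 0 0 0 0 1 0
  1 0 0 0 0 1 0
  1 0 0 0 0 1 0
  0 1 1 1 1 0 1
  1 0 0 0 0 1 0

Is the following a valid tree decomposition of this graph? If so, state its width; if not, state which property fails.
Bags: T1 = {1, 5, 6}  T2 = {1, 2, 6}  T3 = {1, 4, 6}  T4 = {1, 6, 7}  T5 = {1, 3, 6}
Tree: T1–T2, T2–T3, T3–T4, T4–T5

Yes; width 2.

Vertex coverage: the bags together contain {1, 2, 3, 4, 5, 6, 7}, the full vertex set. Edge coverage: each edge of G has both endpoints in at least one bag. Running intersection: for every vertex, the bags containing it form a connected subtree. All three properties hold, so this is a valid tree decomposition of width max|bag| − 1 = 2, and hence tw(G) ≤ 2.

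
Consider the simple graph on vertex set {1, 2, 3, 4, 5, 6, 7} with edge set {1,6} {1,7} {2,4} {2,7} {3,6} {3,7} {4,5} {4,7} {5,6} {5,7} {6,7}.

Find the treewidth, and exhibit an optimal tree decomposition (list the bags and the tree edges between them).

Every bag has size at most 3, so the width is 3 − 1 = 2 and tw(G) ≤ 2. For the lower bound, the 3 vertices {2, 4, 7} are pairwise adjacent, and any tree decomposition puts a clique entirely inside one bag — forcing width ≥ 2. Therefore the treewidth is 2.

Treewidth 2.
One such decomposition:
Bags: B1 = {5, 6, 7}  B2 = {4, 5, 7}  B3 = {1, 6, 7}  B4 = {2, 4, 7}  B5 = {3, 6, 7}
Tree: B1–B2, B1–B3, B2–B4, B1–B5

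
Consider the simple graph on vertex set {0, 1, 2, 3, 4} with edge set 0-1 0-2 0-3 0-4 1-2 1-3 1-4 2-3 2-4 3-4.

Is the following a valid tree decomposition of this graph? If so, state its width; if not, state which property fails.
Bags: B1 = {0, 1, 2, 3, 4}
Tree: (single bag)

Checking the three conditions: (i) the bags cover all of {0, 1, 2, 3, 4}; (ii) for each edge, some bag contains both endpoints; (iii) the bags containing any fixed vertex form a subtree. All hold, so the decomposition is valid with width 5 − 1 = 4.

Yes; width 4.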